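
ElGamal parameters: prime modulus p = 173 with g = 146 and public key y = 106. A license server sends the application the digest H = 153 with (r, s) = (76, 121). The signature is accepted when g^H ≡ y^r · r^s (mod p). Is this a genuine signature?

Left side g^H mod p:
Squares mod 173: 146^1≡146, 146^2≡37, 146^4≡158, 146^8≡52, 146^16≡109, 146^32≡117, 146^64≡22, 146^128≡138
153 = 128 + 16 + 8 + 1, so 146^153 ≡ 138·109·52·146 ≡ 7 (mod 173)
Right side y^r · r^s mod p:
Squares mod 173: 106^1≡106, 106^2≡164, 106^4≡81, 106^8≡160, 106^16≡169, 106^32≡16, 106^64≡83
76 = 64 + 8 + 4, so 106^76 ≡ 83·160·81 ≡ 139 (mod 173)
Squares mod 173: 76^1≡76, 76^2≡67, 76^4≡164, 76^8≡81, 76^16≡160, 76^32≡169, 76^64≡16
121 = 64 + 32 + 16 + 8 + 1, so 76^121 ≡ 16·169·160·81·76 ≡ 127 (mod 173)
139·127 = 17653 ≡ 7 (mod 173)
7 ≡ 7 (mod 173), so the signature is genuine.

genuine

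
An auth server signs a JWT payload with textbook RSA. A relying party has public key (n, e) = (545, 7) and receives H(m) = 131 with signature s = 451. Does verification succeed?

passes

s^2 ≡ 451^2 = 203401 ≡ 116
s^4 ≡ 116^2 = 13456 ≡ 376
7 = 4 + 2 + 1, so s^7 ≡ 376·116·451 ≡ 131 (mod 545)
s^7 mod 545 = 131 matches H(m).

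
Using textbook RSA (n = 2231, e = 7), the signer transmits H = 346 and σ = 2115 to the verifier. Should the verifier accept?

reject

Squares mod 2231: σ^1≡2115, σ^2≡70, σ^4≡438
7 = 4 + 2 + 1, so σ^7 ≡ 438·70·2115 ≡ 1885 (mod 2231)
The recovered value 1885 does not match the digest 346.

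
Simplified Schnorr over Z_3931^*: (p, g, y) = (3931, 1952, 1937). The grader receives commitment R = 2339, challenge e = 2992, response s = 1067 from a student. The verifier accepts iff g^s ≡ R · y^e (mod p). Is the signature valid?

invalid

g^s mod p:
1952^2 = 3810304 ≡ 1165
1952^4 ≡ 1165^2 = 1357225 ≡ 1030
1952^8 ≡ 1030^2 = 1060900 ≡ 3461
1952^16 ≡ 3461^2 = 11978521 ≡ 764
1952^32 ≡ 764^2 = 583696 ≡ 1908
1952^64 ≡ 1908^2 = 3640464 ≡ 358
1952^128 ≡ 358^2 = 128164 ≡ 2372
1952^256 ≡ 2372^2 = 5626384 ≡ 1123
1952^512 ≡ 1123^2 = 1261129 ≡ 3209
1952^1024 ≡ 3209^2 = 10297681 ≡ 2392
1067 = 1024 + 32 + 8 + 2 + 1, so 1952^1067 ≡ 2392·1908·3461·1165·1952 ≡ 3267 (mod 3931)
R · y^e mod p:
1937^2 = 3751969 ≡ 1795
1937^4 ≡ 1795^2 = 3222025 ≡ 2536
1937^8 ≡ 2536^2 = 6431296 ≡ 180
1937^16 ≡ 180^2 = 32400 ≡ 952
1937^32 ≡ 952^2 = 906304 ≡ 2174
1937^64 ≡ 2174^2 = 4726276 ≡ 1214
1937^128 ≡ 1214^2 = 1473796 ≡ 3602
1937^256 ≡ 3602^2 = 12974404 ≡ 2104
1937^512 ≡ 2104^2 = 4426816 ≡ 510
1937^1024 ≡ 510^2 = 260100 ≡ 654
1937^2048 ≡ 654^2 = 427716 ≡ 3168
2992 = 2048 + 512 + 256 + 128 + 32 + 16, so 1937^2992 ≡ 3168·510·2104·3602·2174·952 ≡ 3667 (mod 3931)
2339·3667 = 8577113 ≡ 3602 (mod 3931)
3267 ≠ 3602; the check fails.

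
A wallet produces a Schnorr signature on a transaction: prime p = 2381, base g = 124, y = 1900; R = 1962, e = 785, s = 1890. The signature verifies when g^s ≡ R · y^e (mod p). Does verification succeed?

g^s mod p:
124^2 = 15376 ≡ 1090
124^4 ≡ 1090^2 = 1188100 ≡ 2362
124^8 ≡ 2362^2 = 5579044 ≡ 361
124^16 ≡ 361^2 = 130321 ≡ 1747
124^32 ≡ 1747^2 = 3052009 ≡ 1948
124^64 ≡ 1948^2 = 3794704 ≡ 1771
124^128 ≡ 1771^2 = 3136441 ≡ 664
124^256 ≡ 664^2 = 440896 ≡ 411
124^512 ≡ 411^2 = 168921 ≡ 2251
124^1024 ≡ 2251^2 = 5067001 ≡ 233
1890 = 1024 + 512 + 256 + 64 + 32 + 2, so 124^1890 ≡ 233·2251·411·1771·1948·1090 ≡ 283 (mod 2381)
R · y^e mod p:
1900^2 = 3610000 ≡ 404
1900^4 ≡ 404^2 = 163216 ≡ 1308
1900^8 ≡ 1308^2 = 1710864 ≡ 1306
1900^16 ≡ 1306^2 = 1705636 ≡ 840
1900^32 ≡ 840^2 = 705600 ≡ 824
1900^64 ≡ 824^2 = 678976 ≡ 391
1900^128 ≡ 391^2 = 152881 ≡ 497
1900^256 ≡ 497^2 = 247009 ≡ 1766
1900^512 ≡ 1766^2 = 3118756 ≡ 2027
785 = 512 + 256 + 16 + 1, so 1900^785 ≡ 2027·1766·840·1900 ≡ 1312 (mod 2381)
1962·1312 = 2574144 ≡ 283 (mod 2381)
283 ≡ 283 (mod 2381); signature holds.

passes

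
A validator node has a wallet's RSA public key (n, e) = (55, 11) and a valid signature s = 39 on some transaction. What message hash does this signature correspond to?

39

s^2 ≡ 39^2 = 1521 ≡ 36
s^4 ≡ 36^2 = 1296 ≡ 31
s^8 ≡ 31^2 = 961 ≡ 26
11 = 8 + 2 + 1, so s^11 ≡ 26·36·39 ≡ 39 (mod 55)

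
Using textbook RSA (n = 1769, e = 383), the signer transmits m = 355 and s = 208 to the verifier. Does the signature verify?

Squares mod 1769: s^1≡208, s^2≡808, s^4≡103, s^8≡1764, s^16≡25, s^32≡625, s^64≡1445, s^128≡605, s^256≡1611
383 = 256 + 64 + 32 + 16 + 8 + 4 + 2 + 1, so s^383 ≡ 1611·1445·625·25·1764·103·808·208 ≡ 544 (mod 1769)
The recovered value 544 does not match the digest 355.

does not verify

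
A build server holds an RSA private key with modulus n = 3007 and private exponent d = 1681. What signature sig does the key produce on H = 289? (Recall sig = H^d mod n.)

289

H^2 ≡ 289^2 = 83521 ≡ 2332
H^4 ≡ 2332^2 = 5438224 ≡ 1568
H^8 ≡ 1568^2 = 2458624 ≡ 1905
H^16 ≡ 1905^2 = 3629025 ≡ 2583
H^32 ≡ 2583^2 = 6671889 ≡ 2363
H^64 ≡ 2363^2 = 5583769 ≡ 2777
H^128 ≡ 2777^2 = 7711729 ≡ 1781
H^256 ≡ 1781^2 = 3171961 ≡ 2583
H^512 ≡ 2583^2 = 6671889 ≡ 2363
H^1024 ≡ 2363^2 = 5583769 ≡ 2777
1681 = 1024 + 512 + 128 + 16 + 1, so H^1681 ≡ 2777·2363·1781·2583·289 ≡ 289 (mod 3007)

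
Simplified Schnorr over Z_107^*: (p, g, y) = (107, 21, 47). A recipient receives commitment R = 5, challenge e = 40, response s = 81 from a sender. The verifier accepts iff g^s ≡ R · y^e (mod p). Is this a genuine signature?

g^s mod p:
Squares mod 107: 21^1≡21, 21^2≡13, 21^4≡62, 21^8≡99, 21^16≡64, 21^32≡30, 21^64≡44
81 = 64 + 16 + 1, so 21^81 ≡ 44·64·21 ≡ 72 (mod 107)
R · y^e mod p:
Squares mod 107: 47^1≡47, 47^2≡69, 47^4≡53, 47^8≡27, 47^16≡87, 47^32≡79
40 = 32 + 8, so 47^40 ≡ 79·27 ≡ 100 (mod 107)
5·100 = 500 ≡ 72 (mod 107)
72 ≡ 72 (mod 107); signature holds.

genuine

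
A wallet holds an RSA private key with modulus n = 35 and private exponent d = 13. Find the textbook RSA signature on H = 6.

Squares mod 35: H^1≡6, H^2≡1, H^4≡1, H^8≡1
13 = 8 + 4 + 1, so H^13 ≡ 1·1·6 ≡ 6 (mod 35)

6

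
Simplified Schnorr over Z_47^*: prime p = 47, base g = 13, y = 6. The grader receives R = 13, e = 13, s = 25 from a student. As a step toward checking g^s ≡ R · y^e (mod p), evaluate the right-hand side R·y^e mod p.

19

Squares mod 47: 6^1≡6, 6^2≡36, 6^4≡27, 6^8≡24
13 = 8 + 4 + 1, so 6^13 ≡ 24·27·6 ≡ 34 (mod 47)
R · y^e ≡ 13·34 = 442 ≡ 19 (mod 47)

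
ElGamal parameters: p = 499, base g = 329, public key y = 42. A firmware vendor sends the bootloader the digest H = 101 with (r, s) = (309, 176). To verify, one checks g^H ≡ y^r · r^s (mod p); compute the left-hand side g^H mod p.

10

329^101 mod 499 = 10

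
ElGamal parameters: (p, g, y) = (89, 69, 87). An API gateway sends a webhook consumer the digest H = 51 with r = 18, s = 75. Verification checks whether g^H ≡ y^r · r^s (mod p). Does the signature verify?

Left side g^H mod p:
Squares mod 89: 69^1≡69, 69^2≡44, 69^4≡67, 69^8≡39, 69^16≡8, 69^32≡64
51 = 32 + 16 + 2 + 1, so 69^51 ≡ 64·8·44·69 ≡ 47 (mod 89)
Right side y^r · r^s mod p:
Squares mod 89: 87^1≡87, 87^2≡4, 87^4≡16, 87^8≡78, 87^16≡32
18 = 16 + 2, so 87^18 ≡ 32·4 ≡ 39 (mod 89)
Squares mod 89: 18^1≡18, 18^2≡57, 18^4≡45, 18^8≡67, 18^16≡39, 18^32≡8, 18^64≡64
75 = 64 + 8 + 2 + 1, so 18^75 ≡ 64·67·57·18 ≡ 40 (mod 89)
39·40 = 1560 ≡ 47 (mod 89)
47 ≡ 47 (mod 89), so the signature is genuine.

verifies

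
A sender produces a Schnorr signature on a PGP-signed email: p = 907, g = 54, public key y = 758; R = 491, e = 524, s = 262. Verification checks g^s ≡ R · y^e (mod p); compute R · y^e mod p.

758^524 mod 907 = 202
R · y^e ≡ 491·202 = 99182 ≡ 319 (mod 907)

319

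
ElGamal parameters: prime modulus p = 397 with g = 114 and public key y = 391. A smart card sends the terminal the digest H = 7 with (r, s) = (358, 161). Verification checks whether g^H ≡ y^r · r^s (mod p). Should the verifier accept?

accept

Left side g^H mod p:
114^7 mod 397 = 299
Right side y^r · r^s mod p:
391^358 mod 397 = 202
358^161 mod 397 = 369
202·369 = 74538 ≡ 299 (mod 397)
299 ≡ 299 (mod 397), so the signature is genuine.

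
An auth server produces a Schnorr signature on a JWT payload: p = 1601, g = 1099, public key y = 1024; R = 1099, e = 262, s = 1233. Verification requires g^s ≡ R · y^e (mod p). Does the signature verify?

g^s mod p:
1099^1233 mod 1601 = 367
R · y^e mod p:
1024^262 mod 1601 = 79
1099·79 = 86821 ≡ 367 (mod 1601)
367 ≡ 367 (mod 1601); signature holds.

verifies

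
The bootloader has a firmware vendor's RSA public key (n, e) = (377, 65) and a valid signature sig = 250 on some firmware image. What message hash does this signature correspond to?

Squares mod 377: sig^1≡250, sig^2≡295, sig^4≡315, sig^8≡74, sig^16≡198, sig^32≡373, sig^64≡16
65 = 64 + 1, so sig^65 ≡ 16·250 ≡ 230 (mod 377)

230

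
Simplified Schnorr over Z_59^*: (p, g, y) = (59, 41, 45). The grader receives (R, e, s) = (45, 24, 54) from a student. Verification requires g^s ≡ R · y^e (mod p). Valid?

no

g^s mod p:
41^2 = 1681 ≡ 29
41^4 ≡ 29^2 = 841 ≡ 15
41^8 ≡ 15^2 = 225 ≡ 48
41^16 ≡ 48^2 = 2304 ≡ 3
41^32 ≡ 3^2 = 9
54 = 32 + 16 + 4 + 2, so 41^54 ≡ 9·3·15·29 ≡ 4 (mod 59)
R · y^e mod p:
45^2 = 2025 ≡ 19
45^4 ≡ 19^2 = 361 ≡ 7
45^8 ≡ 7^2 = 49
45^16 ≡ 49^2 = 2401 ≡ 41
24 = 16 + 8, so 45^24 ≡ 41·49 ≡ 3 (mod 59)
45·3 = 135 ≡ 17 (mod 59)
4 ≠ 17; the check fails.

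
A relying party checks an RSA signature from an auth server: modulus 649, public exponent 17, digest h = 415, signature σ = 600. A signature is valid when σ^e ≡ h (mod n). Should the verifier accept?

σ^2 ≡ 600^2 = 360000 ≡ 454
σ^4 ≡ 454^2 = 206116 ≡ 383
σ^8 ≡ 383^2 = 146689 ≡ 15
σ^16 ≡ 15^2 = 225
17 = 16 + 1, so σ^17 ≡ 225·600 ≡ 8 (mod 649)
The recovered value 8 does not match the digest 415.

reject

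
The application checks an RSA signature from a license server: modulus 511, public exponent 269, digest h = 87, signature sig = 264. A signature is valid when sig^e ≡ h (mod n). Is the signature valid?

sig^2 ≡ 264^2 = 69696 ≡ 200
sig^4 ≡ 200^2 = 40000 ≡ 142
sig^8 ≡ 142^2 = 20164 ≡ 235
sig^16 ≡ 235^2 = 55225 ≡ 37
sig^32 ≡ 37^2 = 1369 ≡ 347
sig^64 ≡ 347^2 = 120409 ≡ 324
sig^128 ≡ 324^2 = 104976 ≡ 221
sig^256 ≡ 221^2 = 48841 ≡ 296
269 = 256 + 8 + 4 + 1, so sig^269 ≡ 296·235·142·264 ≡ 87 (mod 511)
87 = h, so the signature checks out.

valid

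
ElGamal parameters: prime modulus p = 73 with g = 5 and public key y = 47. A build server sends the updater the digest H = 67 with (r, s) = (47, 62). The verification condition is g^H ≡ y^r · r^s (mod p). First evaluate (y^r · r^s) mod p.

Squares mod 73: 47^1≡47, 47^2≡19, 47^4≡69, 47^8≡16, 47^16≡37, 47^32≡55
47 = 32 + 8 + 4 + 2 + 1, so 47^47 ≡ 55·16·69·19·47 ≡ 20 (mod 73)
Squares mod 73: 47^1≡47, 47^2≡19, 47^4≡69, 47^8≡16, 47^16≡37, 47^32≡55
62 = 32 + 16 + 8 + 4 + 2, so 47^62 ≡ 55·37·16·69·19 ≡ 67 (mod 73)
y^r · r^s ≡ 20·67 = 1340 ≡ 26 (mod 73)

26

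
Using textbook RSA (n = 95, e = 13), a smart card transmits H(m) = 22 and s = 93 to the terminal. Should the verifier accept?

s^2 ≡ 93^2 = 8649 ≡ 4
s^4 ≡ 4^2 = 16
s^8 ≡ 16^2 = 256 ≡ 66
13 = 8 + 4 + 1, so s^13 ≡ 66·16·93 ≡ 73 (mod 95)
73 ≠ 22, so verification fails.

reject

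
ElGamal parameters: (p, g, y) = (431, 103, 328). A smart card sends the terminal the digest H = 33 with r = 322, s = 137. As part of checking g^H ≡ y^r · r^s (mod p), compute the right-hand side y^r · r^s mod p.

193

Squares mod 431: 328^1≡328, 328^2≡265, 328^4≡403, 328^8≡353, 328^16≡50, 328^32≡345, 328^64≡69, 328^128≡20, 328^256≡400
322 = 256 + 64 + 2, so 328^322 ≡ 400·69·265 ≡ 361 (mod 431)
Squares mod 431: 322^1≡322, 322^2≡244, 322^4≡58, 322^8≡347, 322^16≡160, 322^32≡171, 322^64≡364, 322^128≡179
137 = 128 + 8 + 1, so 322^137 ≡ 179·347·322 ≡ 262 (mod 431)
y^r · r^s ≡ 361·262 = 94582 ≡ 193 (mod 431)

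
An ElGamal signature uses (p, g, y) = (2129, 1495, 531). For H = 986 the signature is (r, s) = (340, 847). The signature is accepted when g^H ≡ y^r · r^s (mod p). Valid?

Left side g^H mod p:
1495^2 = 2235025 ≡ 1704
1495^4 ≡ 1704^2 = 2903616 ≡ 1789
1495^8 ≡ 1789^2 = 3200521 ≡ 634
1495^16 ≡ 634^2 = 401956 ≡ 1704
1495^32 ≡ 1704^2 = 2903616 ≡ 1789
1495^64 ≡ 1789^2 = 3200521 ≡ 634
1495^128 ≡ 634^2 = 401956 ≡ 1704
1495^256 ≡ 1704^2 = 2903616 ≡ 1789
1495^512 ≡ 1789^2 = 3200521 ≡ 634
986 = 512 + 256 + 128 + 64 + 16 + 8 + 2, so 1495^986 ≡ 634·1789·1704·634·1704·634·1704 ≡ 1857 (mod 2129)
Right side y^r · r^s mod p:
531^2 = 281961 ≡ 933
531^4 ≡ 933^2 = 870489 ≡ 1857
531^8 ≡ 1857^2 = 3448449 ≡ 1598
531^16 ≡ 1598^2 = 2553604 ≡ 933
531^32 ≡ 933^2 = 870489 ≡ 1857
531^64 ≡ 1857^2 = 3448449 ≡ 1598
531^128 ≡ 1598^2 = 2553604 ≡ 933
531^256 ≡ 933^2 = 870489 ≡ 1857
340 = 256 + 64 + 16 + 4, so 531^340 ≡ 1857·1598·933·1857 ≡ 1857 (mod 2129)
340^2 = 115600 ≡ 634
340^4 ≡ 634^2 = 401956 ≡ 1704
340^8 ≡ 1704^2 = 2903616 ≡ 1789
340^16 ≡ 1789^2 = 3200521 ≡ 634
340^32 ≡ 634^2 = 401956 ≡ 1704
340^64 ≡ 1704^2 = 2903616 ≡ 1789
340^128 ≡ 1789^2 = 3200521 ≡ 634
340^256 ≡ 634^2 = 401956 ≡ 1704
340^512 ≡ 1704^2 = 2903616 ≡ 1789
847 = 512 + 256 + 64 + 8 + 4 + 2 + 1, so 340^847 ≡ 1789·1704·1789·1789·1704·634·340 ≡ 2128 (mod 2129)
1857·2128 = 3951696 ≡ 272 (mod 2129)
1857 ≠ 272, so verification fails.

no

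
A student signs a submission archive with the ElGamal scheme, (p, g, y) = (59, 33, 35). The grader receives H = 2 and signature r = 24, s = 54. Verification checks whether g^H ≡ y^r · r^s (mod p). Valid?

Left side g^H mod p:
33^2 = 1089 ≡ 27
Right side y^r · r^s mod p:
35^2 = 1225 ≡ 45
35^4 ≡ 45^2 = 2025 ≡ 19
35^8 ≡ 19^2 = 361 ≡ 7
35^16 ≡ 7^2 = 49
24 = 16 + 8, so 35^24 ≡ 49·7 ≡ 48 (mod 59)
24^2 = 576 ≡ 45
24^4 ≡ 45^2 = 2025 ≡ 19
24^8 ≡ 19^2 = 361 ≡ 7
24^16 ≡ 7^2 = 49
24^32 ≡ 49^2 = 2401 ≡ 41
54 = 32 + 16 + 4 + 2, so 24^54 ≡ 41·49·19·45 ≡ 28 (mod 59)
48·28 = 1344 ≡ 46 (mod 59)
27 ≠ 46, so verification fails.

no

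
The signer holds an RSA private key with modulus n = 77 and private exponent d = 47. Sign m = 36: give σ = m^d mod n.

64

Squares mod 77: m^1≡36, m^2≡64, m^4≡15, m^8≡71, m^16≡36, m^32≡64
47 = 32 + 8 + 4 + 2 + 1, so m^47 ≡ 64·71·15·64·36 ≡ 64 (mod 77)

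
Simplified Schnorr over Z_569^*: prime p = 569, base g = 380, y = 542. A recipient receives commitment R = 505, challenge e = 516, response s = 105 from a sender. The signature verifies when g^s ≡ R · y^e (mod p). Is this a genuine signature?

g^s mod p:
380^2 = 144400 ≡ 443
380^4 ≡ 443^2 = 196249 ≡ 513
380^8 ≡ 513^2 = 263169 ≡ 291
380^16 ≡ 291^2 = 84681 ≡ 469
380^32 ≡ 469^2 = 219961 ≡ 327
380^64 ≡ 327^2 = 106929 ≡ 526
105 = 64 + 32 + 8 + 1, so 380^105 ≡ 526·327·291·380 ≡ 521 (mod 569)
R · y^e mod p:
542^2 = 293764 ≡ 160
542^4 ≡ 160^2 = 25600 ≡ 564
542^8 ≡ 564^2 = 318096 ≡ 25
542^16 ≡ 25^2 = 625 ≡ 56
542^32 ≡ 56^2 = 3136 ≡ 291
542^64 ≡ 291^2 = 84681 ≡ 469
542^128 ≡ 469^2 = 219961 ≡ 327
542^256 ≡ 327^2 = 106929 ≡ 526
542^512 ≡ 526^2 = 276676 ≡ 142
516 = 512 + 4, so 542^516 ≡ 142·564 ≡ 428 (mod 569)
505·428 = 216140 ≡ 489 (mod 569)
521 ≠ 489; the check fails.

forged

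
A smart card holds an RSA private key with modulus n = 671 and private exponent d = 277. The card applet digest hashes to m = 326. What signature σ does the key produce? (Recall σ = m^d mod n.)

204

Squares mod 671: m^1≡326, m^2≡258, m^4≡135, m^8≡108, m^16≡257, m^32≡291, m^64≡135, m^128≡108, m^256≡257
277 = 256 + 16 + 4 + 1, so m^277 ≡ 257·257·135·326 ≡ 204 (mod 671)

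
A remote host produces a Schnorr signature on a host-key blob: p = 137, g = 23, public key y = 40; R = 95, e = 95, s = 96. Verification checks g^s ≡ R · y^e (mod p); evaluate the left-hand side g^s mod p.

23^96 mod 137 = 72

72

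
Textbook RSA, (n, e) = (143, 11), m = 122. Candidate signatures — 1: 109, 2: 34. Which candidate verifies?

2

Candidate 1: 109^2 = 11881 ≡ 12; 109^4 ≡ 12^2 = 144 ≡ 1; 109^8 ≡ 1^2 = 1; 11 = 8 + 2 + 1, so 109^11 ≡ 1·12·109 ≡ 21 (mod 143)
Candidate 2: 34^2 = 1156 ≡ 12; 34^4 ≡ 12^2 = 144 ≡ 1; 34^8 ≡ 1^2 = 1; 11 = 8 + 2 + 1, so 34^11 ≡ 1·12·34 ≡ 122 (mod 143)
  → matches m = 122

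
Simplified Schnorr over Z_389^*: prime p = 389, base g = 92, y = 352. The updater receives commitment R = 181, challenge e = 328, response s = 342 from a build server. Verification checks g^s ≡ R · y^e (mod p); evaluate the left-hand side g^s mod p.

20

Squares mod 389: 92^1≡92, 92^2≡295, 92^4≡278, 92^8≡262, 92^16≡180, 92^32≡113, 92^64≡321, 92^128≡345, 92^256≡380
342 = 256 + 64 + 16 + 4 + 2, so 92^342 ≡ 380·321·180·278·295 ≡ 20 (mod 389)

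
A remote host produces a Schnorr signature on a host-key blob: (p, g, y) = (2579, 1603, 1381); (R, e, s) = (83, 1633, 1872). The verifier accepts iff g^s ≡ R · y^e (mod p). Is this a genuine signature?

genuine

g^s mod p:
Squares mod 2579: 1603^1≡1603, 1603^2≡925, 1603^4≡1976, 1603^8≡2549, 1603^16≡900, 1603^32≡194, 1603^64≡1530, 1603^128≡1747, 1603^256≡1052, 1603^512≡313, 1603^1024≡2546
1872 = 1024 + 512 + 256 + 64 + 16, so 1603^1872 ≡ 2546·313·1052·1530·900 ≡ 842 (mod 2579)
R · y^e mod p:
Squares mod 2579: 1381^1≡1381, 1381^2≡1280, 1381^4≡735, 1381^8≡1214, 1381^16≡1187, 1381^32≡835, 1381^64≡895, 1381^128≡1535, 1381^256≡1598, 1381^512≡394, 1381^1024≡496
1633 = 1024 + 512 + 64 + 32 + 1, so 1381^1633 ≡ 496·394·895·835·1381 ≡ 2527 (mod 2579)
83·2527 = 209741 ≡ 842 (mod 2579)
842 ≡ 842 (mod 2579); signature holds.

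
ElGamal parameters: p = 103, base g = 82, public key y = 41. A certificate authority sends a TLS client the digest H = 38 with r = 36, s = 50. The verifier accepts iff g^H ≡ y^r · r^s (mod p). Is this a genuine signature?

Left side g^H mod p:
Squares mod 103: 82^1≡82, 82^2≡29, 82^4≡17, 82^8≡83, 82^16≡91, 82^32≡41
38 = 32 + 4 + 2, so 82^38 ≡ 41·17·29 ≡ 25 (mod 103)
Right side y^r · r^s mod p:
Squares mod 103: 41^1≡41, 41^2≡33, 41^4≡59, 41^8≡82, 41^16≡29, 41^32≡17
36 = 32 + 4, so 41^36 ≡ 17·59 ≡ 76 (mod 103)
Squares mod 103: 36^1≡36, 36^2≡60, 36^4≡98, 36^8≡25, 36^16≡7, 36^32≡49
50 = 32 + 16 + 2, so 36^50 ≡ 49·7·60 ≡ 83 (mod 103)
76·83 = 6308 ≡ 25 (mod 103)
25 ≡ 25 (mod 103), so the signature is genuine.

genuine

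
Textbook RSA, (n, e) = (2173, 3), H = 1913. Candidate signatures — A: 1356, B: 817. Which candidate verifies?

A

Candidate A: 1356^2 = 1838736 ≡ 378; 3 = 2 + 1, so 1356^3 ≡ 378·1356 ≡ 1913 (mod 2173)
  → matches H = 1913
Candidate B: 817^2 = 667489 ≡ 378; 3 = 2 + 1, so 817^3 ≡ 378·817 ≡ 260 (mod 2173)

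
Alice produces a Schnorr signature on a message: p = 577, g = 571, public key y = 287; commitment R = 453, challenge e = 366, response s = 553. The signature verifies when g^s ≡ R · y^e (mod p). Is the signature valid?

invalid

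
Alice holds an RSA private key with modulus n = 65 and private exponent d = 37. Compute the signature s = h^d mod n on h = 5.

h^2 ≡ 5^2 = 25
h^4 ≡ 25^2 = 625 ≡ 40
h^8 ≡ 40^2 = 1600 ≡ 40
h^16 ≡ 40^2 = 1600 ≡ 40
h^32 ≡ 40^2 = 1600 ≡ 40
37 = 32 + 4 + 1, so h^37 ≡ 40·40·5 ≡ 5 (mod 65)

5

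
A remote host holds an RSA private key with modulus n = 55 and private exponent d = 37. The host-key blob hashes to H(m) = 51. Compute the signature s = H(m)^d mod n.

(H(m))^2 ≡ 51^2 = 2601 ≡ 16
(H(m))^4 ≡ 16^2 = 256 ≡ 36
(H(m))^8 ≡ 36^2 = 1296 ≡ 31
(H(m))^16 ≡ 31^2 = 961 ≡ 26
(H(m))^32 ≡ 26^2 = 676 ≡ 16
37 = 32 + 4 + 1, so (H(m))^37 ≡ 16·36·51 ≡ 6 (mod 55)

6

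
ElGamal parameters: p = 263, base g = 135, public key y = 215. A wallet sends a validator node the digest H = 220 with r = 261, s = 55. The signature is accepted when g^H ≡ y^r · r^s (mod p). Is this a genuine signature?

Left side g^H mod p:
135^2 = 18225 ≡ 78
135^4 ≡ 78^2 = 6084 ≡ 35
135^8 ≡ 35^2 = 1225 ≡ 173
135^16 ≡ 173^2 = 29929 ≡ 210
135^32 ≡ 210^2 = 44100 ≡ 179
135^64 ≡ 179^2 = 32041 ≡ 218
135^128 ≡ 218^2 = 47524 ≡ 184
220 = 128 + 64 + 16 + 8 + 4, so 135^220 ≡ 184·218·210·173·35 ≡ 147 (mod 263)
Right side y^r · r^s mod p:
215^2 = 46225 ≡ 200
215^4 ≡ 200^2 = 40000 ≡ 24
215^8 ≡ 24^2 = 576 ≡ 50
215^16 ≡ 50^2 = 2500 ≡ 133
215^32 ≡ 133^2 = 17689 ≡ 68
215^64 ≡ 68^2 = 4624 ≡ 153
215^128 ≡ 153^2 = 23409 ≡ 2
215^256 ≡ 2^2 = 4
261 = 256 + 4 + 1, so 215^261 ≡ 4·24·215 ≡ 126 (mod 263)
261^2 = 68121 ≡ 4
261^4 ≡ 4^2 = 16
261^8 ≡ 16^2 = 256
261^16 ≡ 256^2 = 65536 ≡ 49
261^32 ≡ 49^2 = 2401 ≡ 34
55 = 32 + 16 + 4 + 2 + 1, so 261^55 ≡ 34·49·16·4·261 ≡ 45 (mod 263)
126·45 = 5670 ≡ 147 (mod 263)
147 ≡ 147 (mod 263), so the signature is genuine.

genuine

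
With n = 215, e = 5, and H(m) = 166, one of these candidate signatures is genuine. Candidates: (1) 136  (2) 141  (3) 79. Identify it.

Candidate 1: Squares mod 215: 136^1≡136, 136^2≡6, 136^4≡36; 5 = 4 + 1, so 136^5 ≡ 36·136 ≡ 166 (mod 215)
  → matches H(m) = 166
Candidate 2: Squares mod 215: 141^1≡141, 141^2≡101, 141^4≡96; 5 = 4 + 1, so 141^5 ≡ 96·141 ≡ 206 (mod 215)
Candidate 3: Squares mod 215: 79^1≡79, 79^2≡6, 79^4≡36; 5 = 4 + 1, so 79^5 ≡ 36·79 ≡ 49 (mod 215)

1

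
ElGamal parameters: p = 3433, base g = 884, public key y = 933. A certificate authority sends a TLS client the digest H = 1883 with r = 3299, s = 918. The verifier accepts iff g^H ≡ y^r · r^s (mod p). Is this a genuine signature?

forged

Left side g^H mod p:
884^2 = 781456 ≡ 2165
884^4 ≡ 2165^2 = 4687225 ≡ 1180
884^8 ≡ 1180^2 = 1392400 ≡ 2035
884^16 ≡ 2035^2 = 4141225 ≡ 1027
884^32 ≡ 1027^2 = 1054729 ≡ 798
884^64 ≡ 798^2 = 636804 ≡ 1699
884^128 ≡ 1699^2 = 2886601 ≡ 2881
884^256 ≡ 2881^2 = 8300161 ≡ 2600
884^512 ≡ 2600^2 = 6760000 ≡ 423
884^1024 ≡ 423^2 = 178929 ≡ 413
1883 = 1024 + 512 + 256 + 64 + 16 + 8 + 2 + 1, so 884^1883 ≡ 413·423·2600·1699·1027·2035·2165·884 ≡ 2239 (mod 3433)
Right side y^r · r^s mod p:
933^2 = 870489 ≡ 1940
933^4 ≡ 1940^2 = 3763600 ≡ 1032
933^8 ≡ 1032^2 = 1065024 ≡ 794
933^16 ≡ 794^2 = 630436 ≡ 2197
933^32 ≡ 2197^2 = 4826809 ≡ 11
933^64 ≡ 11^2 = 121
933^128 ≡ 121^2 = 14641 ≡ 909
933^256 ≡ 909^2 = 826281 ≡ 2361
933^512 ≡ 2361^2 = 5574321 ≡ 2562
933^1024 ≡ 2562^2 = 6563844 ≡ 3381
933^2048 ≡ 3381^2 = 11431161 ≡ 2704
3299 = 2048 + 1024 + 128 + 64 + 32 + 2 + 1, so 933^3299 ≡ 2704·3381·909·121·11·1940·933 ≡ 1057 (mod 3433)
3299^2 = 10883401 ≡ 791
3299^4 ≡ 791^2 = 625681 ≡ 875
3299^8 ≡ 875^2 = 765625 ≡ 66
3299^16 ≡ 66^2 = 4356 ≡ 923
3299^32 ≡ 923^2 = 851929 ≡ 545
3299^64 ≡ 545^2 = 297025 ≡ 1787
3299^128 ≡ 1787^2 = 3193369 ≡ 679
3299^256 ≡ 679^2 = 461041 ≡ 1019
3299^512 ≡ 1019^2 = 1038361 ≡ 1595
918 = 512 + 256 + 128 + 16 + 4 + 2, so 3299^918 ≡ 1595·1019·679·923·875·791 ≡ 1328 (mod 3433)
1057·1328 = 1403696 ≡ 3032 (mod 3433)
2239 ≠ 3032, so verification fails.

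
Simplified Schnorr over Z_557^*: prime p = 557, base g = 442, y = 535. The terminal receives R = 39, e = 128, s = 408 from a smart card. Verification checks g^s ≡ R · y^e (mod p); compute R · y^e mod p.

535^2 = 286225 ≡ 484
535^4 ≡ 484^2 = 234256 ≡ 316
535^8 ≡ 316^2 = 99856 ≡ 153
535^16 ≡ 153^2 = 23409 ≡ 15
535^32 ≡ 15^2 = 225
535^64 ≡ 225^2 = 50625 ≡ 495
535^128 ≡ 495^2 = 245025 ≡ 502
R · y^e ≡ 39·502 = 19578 ≡ 83 (mod 557)

83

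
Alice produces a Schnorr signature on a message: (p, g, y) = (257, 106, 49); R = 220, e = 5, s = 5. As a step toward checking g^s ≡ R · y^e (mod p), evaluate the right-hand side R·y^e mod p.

38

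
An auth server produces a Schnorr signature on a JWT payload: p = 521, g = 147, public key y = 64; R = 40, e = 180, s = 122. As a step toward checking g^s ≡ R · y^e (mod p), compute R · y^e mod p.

301

64^2 = 4096 ≡ 449
64^4 ≡ 449^2 = 201601 ≡ 495
64^8 ≡ 495^2 = 245025 ≡ 155
64^16 ≡ 155^2 = 24025 ≡ 59
64^32 ≡ 59^2 = 3481 ≡ 355
64^64 ≡ 355^2 = 126025 ≡ 464
64^128 ≡ 464^2 = 215296 ≡ 123
180 = 128 + 32 + 16 + 4, so 64^180 ≡ 123·355·59·495 ≡ 255 (mod 521)
R · y^e ≡ 40·255 = 10200 ≡ 301 (mod 521)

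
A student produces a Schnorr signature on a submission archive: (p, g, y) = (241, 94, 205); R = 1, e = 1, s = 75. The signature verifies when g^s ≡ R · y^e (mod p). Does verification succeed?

g^s mod p:
Squares mod 241: 94^1≡94, 94^2≡160, 94^4≡54, 94^8≡24, 94^16≡94, 94^32≡160, 94^64≡54
75 = 64 + 8 + 2 + 1, so 94^75 ≡ 54·24·160·94 ≡ 1 (mod 241)
R · y^e mod p:
205^1 mod 241 = 205
1·205 = 205 ≡ 205 (mod 241)
1 ≠ 205; the check fails.

fails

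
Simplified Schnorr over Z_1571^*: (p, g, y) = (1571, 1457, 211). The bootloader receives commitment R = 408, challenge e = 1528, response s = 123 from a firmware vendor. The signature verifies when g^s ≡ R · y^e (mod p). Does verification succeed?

passes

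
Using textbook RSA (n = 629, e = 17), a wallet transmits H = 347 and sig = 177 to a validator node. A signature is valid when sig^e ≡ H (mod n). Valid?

yes

Squares mod 629: sig^1≡177, sig^2≡508, sig^4≡174, sig^8≡84, sig^16≡137
17 = 16 + 1, so sig^17 ≡ 137·177 ≡ 347 (mod 629)
347 = H, so the signature checks out.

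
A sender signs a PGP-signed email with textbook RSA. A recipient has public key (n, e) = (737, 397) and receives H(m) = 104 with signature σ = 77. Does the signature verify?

σ^2 ≡ 77^2 = 5929 ≡ 33
σ^4 ≡ 33^2 = 1089 ≡ 352
σ^8 ≡ 352^2 = 123904 ≡ 88
σ^16 ≡ 88^2 = 7744 ≡ 374
σ^32 ≡ 374^2 = 139876 ≡ 583
σ^64 ≡ 583^2 = 339889 ≡ 132
σ^128 ≡ 132^2 = 17424 ≡ 473
σ^256 ≡ 473^2 = 223729 ≡ 418
397 = 256 + 128 + 8 + 4 + 1, so σ^397 ≡ 418·473·88·352·77 ≡ 77 (mod 737)
77 ≠ 104, so verification fails.

does not verify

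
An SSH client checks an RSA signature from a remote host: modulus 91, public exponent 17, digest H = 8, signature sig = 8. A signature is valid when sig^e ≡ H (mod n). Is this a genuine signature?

genuine

Squares mod 91: sig^1≡8, sig^2≡64, sig^4≡1, sig^8≡1, sig^16≡1
17 = 16 + 1, so sig^17 ≡ 1·8 ≡ 8 (mod 91)
8 = H, so the signature checks out.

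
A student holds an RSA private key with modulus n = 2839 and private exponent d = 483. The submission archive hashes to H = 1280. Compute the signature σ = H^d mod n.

H^2 ≡ 1280^2 = 1638400 ≡ 297
H^4 ≡ 297^2 = 88209 ≡ 200
H^8 ≡ 200^2 = 40000 ≡ 254
H^16 ≡ 254^2 = 64516 ≡ 2058
H^32 ≡ 2058^2 = 4235364 ≡ 2415
H^64 ≡ 2415^2 = 5832225 ≡ 919
H^128 ≡ 919^2 = 844561 ≡ 1378
H^256 ≡ 1378^2 = 1898884 ≡ 2432
483 = 256 + 128 + 64 + 32 + 2 + 1, so H^483 ≡ 2432·1378·919·2415·297·1280 ≡ 1570 (mod 2839)

1570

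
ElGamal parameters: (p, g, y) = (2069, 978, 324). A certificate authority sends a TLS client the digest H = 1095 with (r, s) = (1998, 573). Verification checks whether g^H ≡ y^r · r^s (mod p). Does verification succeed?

Left side g^H mod p:
978^2 = 956484 ≡ 606
978^4 ≡ 606^2 = 367236 ≡ 1023
978^8 ≡ 1023^2 = 1046529 ≡ 1684
978^16 ≡ 1684^2 = 2835856 ≡ 1326
978^32 ≡ 1326^2 = 1758276 ≡ 1695
978^64 ≡ 1695^2 = 2873025 ≡ 1253
978^128 ≡ 1253^2 = 1570009 ≡ 1707
978^256 ≡ 1707^2 = 2913849 ≡ 697
978^512 ≡ 697^2 = 485809 ≡ 1663
978^1024 ≡ 1663^2 = 2765569 ≡ 1385
1095 = 1024 + 64 + 4 + 2 + 1, so 978^1095 ≡ 1385·1253·1023·606·978 ≡ 39 (mod 2069)
Right side y^r · r^s mod p:
324^2 = 104976 ≡ 1526
324^4 ≡ 1526^2 = 2328676 ≡ 1051
324^8 ≡ 1051^2 = 1104601 ≡ 1824
324^16 ≡ 1824^2 = 3326976 ≡ 24
324^32 ≡ 24^2 = 576
324^64 ≡ 576^2 = 331776 ≡ 736
324^128 ≡ 736^2 = 541696 ≡ 1687
324^256 ≡ 1687^2 = 2845969 ≡ 1094
324^512 ≡ 1094^2 = 1196836 ≡ 954
324^1024 ≡ 954^2 = 910116 ≡ 1825
1998 = 1024 + 512 + 256 + 128 + 64 + 8 + 4 + 2, so 324^1998 ≡ 1825·954·1094·1687·736·1824·1051·1526 ≡ 315 (mod 2069)
1998^2 = 3992004 ≡ 903
1998^4 ≡ 903^2 = 815409 ≡ 223
1998^8 ≡ 223^2 = 49729 ≡ 73
1998^16 ≡ 73^2 = 5329 ≡ 1191
1998^32 ≡ 1191^2 = 1418481 ≡ 1216
1998^64 ≡ 1216^2 = 1478656 ≡ 1390
1998^128 ≡ 1390^2 = 1932100 ≡ 1723
1998^256 ≡ 1723^2 = 2968729 ≡ 1783
1998^512 ≡ 1783^2 = 3179089 ≡ 1105
573 = 512 + 32 + 16 + 8 + 4 + 1, so 1998^573 ≡ 1105·1216·1191·73·223·1998 ≡ 1143 (mod 2069)
315·1143 = 360045 ≡ 39 (mod 2069)
39 ≡ 39 (mod 2069), so the signature is genuine.

passes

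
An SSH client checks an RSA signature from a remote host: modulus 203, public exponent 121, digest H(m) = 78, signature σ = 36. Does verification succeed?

passes

Squares mod 203: σ^1≡36, σ^2≡78, σ^4≡197, σ^8≡36, σ^16≡78, σ^32≡197, σ^64≡36
121 = 64 + 32 + 16 + 8 + 1, so σ^121 ≡ 36·197·78·36·36 ≡ 78 (mod 203)
σ^121 mod 203 = 78 matches H(m).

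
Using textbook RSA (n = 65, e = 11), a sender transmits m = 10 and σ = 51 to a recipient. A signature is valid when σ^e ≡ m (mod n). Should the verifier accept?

reject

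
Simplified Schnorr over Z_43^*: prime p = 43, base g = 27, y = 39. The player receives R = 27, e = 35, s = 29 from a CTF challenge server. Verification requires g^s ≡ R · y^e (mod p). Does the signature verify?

g^s mod p:
Squares mod 43: 27^1≡27, 27^2≡41, 27^4≡4, 27^8≡16, 27^16≡41
29 = 16 + 8 + 4 + 1, so 27^29 ≡ 41·16·4·27 ≡ 27 (mod 43)
R · y^e mod p:
Squares mod 43: 39^1≡39, 39^2≡16, 39^4≡41, 39^8≡4, 39^16≡16, 39^32≡41
35 = 32 + 2 + 1, so 39^35 ≡ 41·16·39 ≡ 42 (mod 43)
27·42 = 1134 ≡ 16 (mod 43)
27 ≠ 16; the check fails.

does not verify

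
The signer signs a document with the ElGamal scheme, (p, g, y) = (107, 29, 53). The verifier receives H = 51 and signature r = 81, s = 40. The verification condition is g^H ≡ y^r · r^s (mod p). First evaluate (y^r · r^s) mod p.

57

53^81 mod 107 = 19
81^40 mod 107 = 3
y^r · r^s ≡ 19·3 = 57 ≡ 57 (mod 107)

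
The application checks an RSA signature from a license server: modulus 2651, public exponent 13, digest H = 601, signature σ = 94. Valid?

yes

σ^2 ≡ 94^2 = 8836 ≡ 883
σ^4 ≡ 883^2 = 779689 ≡ 295
σ^8 ≡ 295^2 = 87025 ≡ 2193
13 = 8 + 4 + 1, so σ^13 ≡ 2193·295·94 ≡ 601 (mod 2651)
σ^13 mod 2651 = 601 matches H.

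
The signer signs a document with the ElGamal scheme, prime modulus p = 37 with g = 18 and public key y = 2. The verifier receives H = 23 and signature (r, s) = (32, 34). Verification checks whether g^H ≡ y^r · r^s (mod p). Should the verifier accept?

reject

Left side g^H mod p:
18^2 = 324 ≡ 28
18^4 ≡ 28^2 = 784 ≡ 7
18^8 ≡ 7^2 = 49 ≡ 12
18^16 ≡ 12^2 = 144 ≡ 33
23 = 16 + 4 + 2 + 1, so 18^23 ≡ 33·7·28·18 ≡ 22 (mod 37)
Right side y^r · r^s mod p:
2^2 = 4
2^4 ≡ 4^2 = 16
2^8 ≡ 16^2 = 256 ≡ 34
2^16 ≡ 34^2 = 1156 ≡ 9
2^32 ≡ 9^2 = 81 ≡ 7
32^2 = 1024 ≡ 25
32^4 ≡ 25^2 = 625 ≡ 33
32^8 ≡ 33^2 = 1089 ≡ 16
32^16 ≡ 16^2 = 256 ≡ 34
32^32 ≡ 34^2 = 1156 ≡ 9
34 = 32 + 2, so 32^34 ≡ 9·25 ≡ 3 (mod 37)
7·3 = 21 ≡ 21 (mod 37)
22 ≠ 21, so verification fails.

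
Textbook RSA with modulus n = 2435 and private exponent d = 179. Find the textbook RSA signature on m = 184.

Squares mod 2435: m^1≡184, m^2≡2201, m^4≡1186, m^8≡1601, m^16≡1581, m^32≡1251, m^64≡1731, m^128≡1311
179 = 128 + 32 + 16 + 2 + 1, so m^179 ≡ 1311·1251·1581·2201·184 ≡ 294 (mod 2435)

294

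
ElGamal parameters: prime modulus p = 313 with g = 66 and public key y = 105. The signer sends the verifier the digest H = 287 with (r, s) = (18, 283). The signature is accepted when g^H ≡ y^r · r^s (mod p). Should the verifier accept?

Left side g^H mod p:
66^2 = 4356 ≡ 287
66^4 ≡ 287^2 = 82369 ≡ 50
66^8 ≡ 50^2 = 2500 ≡ 309
66^16 ≡ 309^2 = 95481 ≡ 16
66^32 ≡ 16^2 = 256
66^64 ≡ 256^2 = 65536 ≡ 119
66^128 ≡ 119^2 = 14161 ≡ 76
66^256 ≡ 76^2 = 5776 ≡ 142
287 = 256 + 16 + 8 + 4 + 2 + 1, so 66^287 ≡ 142·16·309·50·287·66 ≡ 105 (mod 313)
Right side y^r · r^s mod p:
105^2 = 11025 ≡ 70
105^4 ≡ 70^2 = 4900 ≡ 205
105^8 ≡ 205^2 = 42025 ≡ 83
105^16 ≡ 83^2 = 6889 ≡ 3
18 = 16 + 2, so 105^18 ≡ 3·70 ≡ 210 (mod 313)
18^2 = 324 ≡ 11
18^4 ≡ 11^2 = 121
18^8 ≡ 121^2 = 14641 ≡ 243
18^16 ≡ 243^2 = 59049 ≡ 205
18^32 ≡ 205^2 = 42025 ≡ 83
18^64 ≡ 83^2 = 6889 ≡ 3
18^128 ≡ 3^2 = 9
18^256 ≡ 9^2 = 81
283 = 256 + 16 + 8 + 2 + 1, so 18^283 ≡ 81·205·243·11·18 ≡ 157 (mod 313)
210·157 = 32970 ≡ 105 (mod 313)
105 ≡ 105 (mod 313), so the signature is genuine.

accept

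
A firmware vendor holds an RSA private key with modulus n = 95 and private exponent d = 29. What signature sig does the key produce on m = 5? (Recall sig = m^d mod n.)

25

m^29 mod 95 = 25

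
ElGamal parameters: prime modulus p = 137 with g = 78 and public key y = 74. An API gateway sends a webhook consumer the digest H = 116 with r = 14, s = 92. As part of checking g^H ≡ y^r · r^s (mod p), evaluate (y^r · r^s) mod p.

74^14 mod 137 = 56
14^92 mod 137 = 50
y^r · r^s ≡ 56·50 = 2800 ≡ 60 (mod 137)

60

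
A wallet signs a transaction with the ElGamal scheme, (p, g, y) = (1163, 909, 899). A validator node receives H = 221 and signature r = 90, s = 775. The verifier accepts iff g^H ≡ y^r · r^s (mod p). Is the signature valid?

valid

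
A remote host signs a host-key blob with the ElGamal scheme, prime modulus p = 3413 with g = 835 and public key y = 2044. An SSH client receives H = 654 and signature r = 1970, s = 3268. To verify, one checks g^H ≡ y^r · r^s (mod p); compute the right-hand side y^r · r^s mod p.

2044^1970 mod 3413 = 1111
1970^3268 mod 3413 = 1853
y^r · r^s ≡ 1111·1853 = 2058683 ≡ 644 (mod 3413)

644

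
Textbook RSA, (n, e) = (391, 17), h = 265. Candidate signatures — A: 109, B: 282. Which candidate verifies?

Candidate A: 109^2 = 11881 ≡ 151; 109^4 ≡ 151^2 = 22801 ≡ 123; 109^8 ≡ 123^2 = 15129 ≡ 271; 109^16 ≡ 271^2 = 73441 ≡ 324; 17 = 16 + 1, so 109^17 ≡ 324·109 ≡ 126 (mod 391)
Candidate B: 282^2 = 79524 ≡ 151; 282^4 ≡ 151^2 = 22801 ≡ 123; 282^8 ≡ 123^2 = 15129 ≡ 271; 282^16 ≡ 271^2 = 73441 ≡ 324; 17 = 16 + 1, so 282^17 ≡ 324·282 ≡ 265 (mod 391)
  → matches h = 265

B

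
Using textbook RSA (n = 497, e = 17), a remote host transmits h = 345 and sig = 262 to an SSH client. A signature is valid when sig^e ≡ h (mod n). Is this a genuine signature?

forged

sig^17 mod 497 = 152
The recovered value 152 does not match the digest 345.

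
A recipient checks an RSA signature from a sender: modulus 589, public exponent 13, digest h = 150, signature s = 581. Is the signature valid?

Squares mod 589: s^1≡581, s^2≡64, s^4≡562, s^8≡140
13 = 8 + 4 + 1, so s^13 ≡ 140·562·581 ≡ 201 (mod 589)
201 ≠ 150, so verification fails.

invalid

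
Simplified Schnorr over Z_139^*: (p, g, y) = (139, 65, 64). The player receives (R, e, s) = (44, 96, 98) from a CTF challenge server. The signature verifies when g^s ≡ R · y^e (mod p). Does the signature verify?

does not verify

g^s mod p:
65^2 = 4225 ≡ 55
65^4 ≡ 55^2 = 3025 ≡ 106
65^8 ≡ 106^2 = 11236 ≡ 116
65^16 ≡ 116^2 = 13456 ≡ 112
65^32 ≡ 112^2 = 12544 ≡ 34
65^64 ≡ 34^2 = 1156 ≡ 44
98 = 64 + 32 + 2, so 65^98 ≡ 44·34·55 ≡ 131 (mod 139)
R · y^e mod p:
64^2 = 4096 ≡ 65
64^4 ≡ 65^2 = 4225 ≡ 55
64^8 ≡ 55^2 = 3025 ≡ 106
64^16 ≡ 106^2 = 11236 ≡ 116
64^32 ≡ 116^2 = 13456 ≡ 112
64^64 ≡ 112^2 = 12544 ≡ 34
96 = 64 + 32, so 64^96 ≡ 34·112 ≡ 55 (mod 139)
44·55 = 2420 ≡ 57 (mod 139)
131 ≠ 57; the check fails.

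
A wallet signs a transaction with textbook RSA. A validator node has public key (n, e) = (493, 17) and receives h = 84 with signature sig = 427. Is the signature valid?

invalid

sig^2 ≡ 427^2 = 182329 ≡ 412
sig^4 ≡ 412^2 = 169744 ≡ 152
sig^8 ≡ 152^2 = 23104 ≡ 426
sig^16 ≡ 426^2 = 181476 ≡ 52
17 = 16 + 1, so sig^17 ≡ 52·427 ≡ 19 (mod 493)
The recovered value 19 does not match the digest 84.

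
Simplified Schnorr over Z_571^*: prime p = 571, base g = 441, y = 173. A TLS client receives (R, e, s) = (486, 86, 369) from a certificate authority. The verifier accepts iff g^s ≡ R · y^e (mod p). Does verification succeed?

passes

g^s mod p:
441^2 = 194481 ≡ 341
441^4 ≡ 341^2 = 116281 ≡ 368
441^8 ≡ 368^2 = 135424 ≡ 97
441^16 ≡ 97^2 = 9409 ≡ 273
441^32 ≡ 273^2 = 74529 ≡ 299
441^64 ≡ 299^2 = 89401 ≡ 325
441^128 ≡ 325^2 = 105625 ≡ 561
441^256 ≡ 561^2 = 314721 ≡ 100
369 = 256 + 64 + 32 + 16 + 1, so 441^369 ≡ 100·325·299·273·441 ≡ 449 (mod 571)
R · y^e mod p:
173^2 = 29929 ≡ 237
173^4 ≡ 237^2 = 56169 ≡ 211
173^8 ≡ 211^2 = 44521 ≡ 554
173^16 ≡ 554^2 = 306916 ≡ 289
173^32 ≡ 289^2 = 83521 ≡ 155
173^64 ≡ 155^2 = 24025 ≡ 43
86 = 64 + 16 + 4 + 2, so 173^86 ≡ 43·289·211·237 ≡ 559 (mod 571)
486·559 = 271674 ≡ 449 (mod 571)
449 ≡ 449 (mod 571); signature holds.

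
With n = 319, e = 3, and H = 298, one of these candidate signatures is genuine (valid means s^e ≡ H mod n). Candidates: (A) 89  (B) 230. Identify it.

A

Candidate A: Squares mod 319: 89^1≡89, 89^2≡265; 3 = 2 + 1, so 89^3 ≡ 265·89 ≡ 298 (mod 319)
  → matches H = 298
Candidate B: Squares mod 319: 230^1≡230, 230^2≡265; 3 = 2 + 1, so 230^3 ≡ 265·230 ≡ 21 (mod 319)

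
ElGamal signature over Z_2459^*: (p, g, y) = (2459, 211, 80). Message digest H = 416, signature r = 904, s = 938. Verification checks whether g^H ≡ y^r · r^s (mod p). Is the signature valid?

Left side g^H mod p:
211^2 = 44521 ≡ 259
211^4 ≡ 259^2 = 67081 ≡ 688
211^8 ≡ 688^2 = 473344 ≡ 1216
211^16 ≡ 1216^2 = 1478656 ≡ 797
211^32 ≡ 797^2 = 635209 ≡ 787
211^64 ≡ 787^2 = 619369 ≡ 2160
211^128 ≡ 2160^2 = 4665600 ≡ 877
211^256 ≡ 877^2 = 769129 ≡ 1921
416 = 256 + 128 + 32, so 211^416 ≡ 1921·877·787 ≡ 1610 (mod 2459)
Right side y^r · r^s mod p:
80^2 = 6400 ≡ 1482
80^4 ≡ 1482^2 = 2196324 ≡ 437
80^8 ≡ 437^2 = 190969 ≡ 1626
80^16 ≡ 1626^2 = 2643876 ≡ 451
80^32 ≡ 451^2 = 203401 ≡ 1763
80^64 ≡ 1763^2 = 3108169 ≡ 2452
80^128 ≡ 2452^2 = 6012304 ≡ 49
80^256 ≡ 49^2 = 2401
80^512 ≡ 2401^2 = 5764801 ≡ 905
904 = 512 + 256 + 128 + 8, so 80^904 ≡ 905·2401·49·1626 ≡ 1892 (mod 2459)
904^2 = 817216 ≡ 828
904^4 ≡ 828^2 = 685584 ≡ 1982
904^8 ≡ 1982^2 = 3928324 ≡ 1301
904^16 ≡ 1301^2 = 1692601 ≡ 809
904^32 ≡ 809^2 = 654481 ≡ 387
904^64 ≡ 387^2 = 149769 ≡ 2229
904^128 ≡ 2229^2 = 4968441 ≡ 1261
904^256 ≡ 1261^2 = 1590121 ≡ 1607
904^512 ≡ 1607^2 = 2582449 ≡ 499
938 = 512 + 256 + 128 + 32 + 8 + 2, so 904^938 ≡ 499·1607·1261·387·1301·828 ≡ 1849 (mod 2459)
1892·1849 = 3498308 ≡ 1610 (mod 2459)
1610 ≡ 1610 (mod 2459), so the signature is genuine.

valid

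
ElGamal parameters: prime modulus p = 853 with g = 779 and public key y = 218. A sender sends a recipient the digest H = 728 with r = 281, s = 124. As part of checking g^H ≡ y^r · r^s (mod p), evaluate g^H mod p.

310

Squares mod 853: 779^1≡779, 779^2≡358, 779^4≡214, 779^8≡587, 779^16≡810, 779^32≡143, 779^64≡830, 779^128≡529, 779^256≡57, 779^512≡690
728 = 512 + 128 + 64 + 16 + 8, so 779^728 ≡ 690·529·830·810·587 ≡ 310 (mod 853)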